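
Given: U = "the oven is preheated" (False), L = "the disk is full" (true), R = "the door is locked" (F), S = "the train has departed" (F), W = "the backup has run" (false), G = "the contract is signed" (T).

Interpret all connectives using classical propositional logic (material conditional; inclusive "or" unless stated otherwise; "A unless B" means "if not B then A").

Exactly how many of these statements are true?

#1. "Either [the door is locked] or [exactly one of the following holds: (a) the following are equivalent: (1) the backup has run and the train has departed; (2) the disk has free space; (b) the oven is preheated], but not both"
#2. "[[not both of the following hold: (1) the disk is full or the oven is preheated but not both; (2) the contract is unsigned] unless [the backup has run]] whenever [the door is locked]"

#1: Parsed as R xor (((W and S) iff not L) xor U)

W and S = False and False = False
not L = not True = False
(W and S) iff not L = False iff False = True
((W and S) iff not L) xor U = True xor False = True
R xor (((W and S) iff not L) xor U) = False xor True = True
Thus #1 is true.

#2: Parsed as R -> (((L xor U) nand not G) or W)

L xor U = True xor False = True
not G = not True = False
(L xor U) nand not G = True nand False = True
((L xor U) nand not G) or W = True or False = True
R -> (((L xor U) nand not G) or W) = False -> True = True
Hence #2 is true.

True statements: 2.

2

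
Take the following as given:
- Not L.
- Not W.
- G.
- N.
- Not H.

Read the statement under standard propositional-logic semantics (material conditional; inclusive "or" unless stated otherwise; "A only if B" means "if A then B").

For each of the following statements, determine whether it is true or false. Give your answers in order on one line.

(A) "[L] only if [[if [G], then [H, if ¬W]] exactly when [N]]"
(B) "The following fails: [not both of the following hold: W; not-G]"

(A) True, (B) False

(A): In symbols: L -> ((G -> (~W -> H)) <-> N)

~W = ~F = T
~W -> H = T -> F = F
G -> (~W -> H) = T -> F = F
(G -> (~W -> H)) <-> N = F <-> T = F
L -> ((G -> (~W -> H)) <-> N) = F -> F = T
Thus (A) is true.

(B): Formalization: ~(W nand ~G)

~G = ~T = F
W nand ~G = F nand F = T
~(W nand ~G) = ~T = F
Hence (B) is false.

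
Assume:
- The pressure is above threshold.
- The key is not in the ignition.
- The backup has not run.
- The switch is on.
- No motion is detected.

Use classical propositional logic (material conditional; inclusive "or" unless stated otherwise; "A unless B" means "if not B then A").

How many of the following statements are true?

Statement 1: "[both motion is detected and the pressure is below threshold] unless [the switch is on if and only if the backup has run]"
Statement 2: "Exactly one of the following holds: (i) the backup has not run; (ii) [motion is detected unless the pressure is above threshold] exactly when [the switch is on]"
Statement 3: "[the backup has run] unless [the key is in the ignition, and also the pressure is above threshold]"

0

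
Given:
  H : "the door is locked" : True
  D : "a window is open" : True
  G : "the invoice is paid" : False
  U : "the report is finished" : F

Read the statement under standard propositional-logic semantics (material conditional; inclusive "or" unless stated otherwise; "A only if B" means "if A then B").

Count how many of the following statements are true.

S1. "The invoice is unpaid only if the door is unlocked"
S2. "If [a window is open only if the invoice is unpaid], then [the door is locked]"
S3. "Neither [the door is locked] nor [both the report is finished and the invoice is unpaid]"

S1: Parsed as ~G -> ~H

~G = ~F = T
~H = ~T = F
~G -> ~H = T -> F = F
Hence S1 is false.

S2: This is (D -> ~G) -> H.

~G = ~F = T
D -> ~G = T -> T = T
(D -> ~G) -> H = T -> T = T
Hence S2 is true.

S3: This is H nor (U & ~G).

~G = ~F = T
U & ~G = F & T = F
H nor (U & ~G) = T nor F = F
Hence S3 is false.

1 of the 3 statements is true.

1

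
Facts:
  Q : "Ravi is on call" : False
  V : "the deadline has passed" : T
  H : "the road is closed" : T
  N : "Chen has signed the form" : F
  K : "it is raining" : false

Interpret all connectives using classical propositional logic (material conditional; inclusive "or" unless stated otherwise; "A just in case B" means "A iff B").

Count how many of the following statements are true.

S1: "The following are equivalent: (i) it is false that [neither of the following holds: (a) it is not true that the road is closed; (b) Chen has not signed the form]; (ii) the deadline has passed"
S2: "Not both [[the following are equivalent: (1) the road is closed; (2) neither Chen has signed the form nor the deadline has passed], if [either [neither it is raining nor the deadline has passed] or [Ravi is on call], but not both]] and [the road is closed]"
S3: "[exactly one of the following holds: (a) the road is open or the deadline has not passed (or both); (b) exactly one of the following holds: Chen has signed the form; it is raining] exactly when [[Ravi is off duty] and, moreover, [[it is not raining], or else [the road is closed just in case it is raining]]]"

1

S1: In symbols: ¬(¬H ↓ ¬N) ↔ V

¬H = ¬T = F
¬N = ¬F = T
¬H ↓ ¬N = F ↓ T = F
¬(¬H ↓ ¬N) = ¬F = T
¬(¬H ↓ ¬N) ↔ V = T ↔ T = T
Thus S1 is true.

S2: In symbols: (((K ↓ V) ⊕ Q) → (H ↔ (N ↓ V))) ↑ H

K ↓ V = F ↓ T = F
(K ↓ V) ⊕ Q = F ⊕ F = F
N ↓ V = F ↓ T = F
H ↔ (N ↓ V) = T ↔ F = F
((K ↓ V) ⊕ Q) → (H ↔ (N ↓ V)) = F → F = T
(((K ↓ V) ⊕ Q) → (H ↔ (N ↓ V))) ↑ H = T ↑ T = F
Thus S2 is false.

S3: In symbols: ((¬H ∨ ¬V) ⊕ (N ⊕ K)) ↔ (¬Q ∧ (¬K ∨ (H ↔ K)))

¬H = ¬T = F
¬V = ¬T = F
¬H ∨ ¬V = F ∨ F = F
N ⊕ K = F ⊕ F = F
(¬H ∨ ¬V) ⊕ (N ⊕ K) = F ⊕ F = F
¬Q = ¬F = T
¬K = ¬F = T
H ↔ K = T ↔ F = F
¬K ∨ (H ↔ K) = T ∨ F = T
¬Q ∧ (¬K ∨ (H ↔ K)) = T ∧ T = T
((¬H ∨ ¬V) ⊕ (N ⊕ K)) ↔ (¬Q ∧ (¬K ∨ (H ↔ K))) = F ↔ T = F
So S3 is false.

Count: 1.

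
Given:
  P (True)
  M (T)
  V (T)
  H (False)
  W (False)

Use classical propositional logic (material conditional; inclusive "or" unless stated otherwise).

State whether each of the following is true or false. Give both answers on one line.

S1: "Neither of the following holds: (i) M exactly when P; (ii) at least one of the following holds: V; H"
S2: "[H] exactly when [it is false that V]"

S1: In symbols: (M iff P) nor (V or H)

M iff P = True iff True = True
V or H = True or False = True
(M iff P) nor (V or H) = True nor True = False
So S1 is false.

S2: Formalization: H iff not V

not V = not True = False
H iff not V = False iff False = True
Hence S2 is true.

S1 False / S2 True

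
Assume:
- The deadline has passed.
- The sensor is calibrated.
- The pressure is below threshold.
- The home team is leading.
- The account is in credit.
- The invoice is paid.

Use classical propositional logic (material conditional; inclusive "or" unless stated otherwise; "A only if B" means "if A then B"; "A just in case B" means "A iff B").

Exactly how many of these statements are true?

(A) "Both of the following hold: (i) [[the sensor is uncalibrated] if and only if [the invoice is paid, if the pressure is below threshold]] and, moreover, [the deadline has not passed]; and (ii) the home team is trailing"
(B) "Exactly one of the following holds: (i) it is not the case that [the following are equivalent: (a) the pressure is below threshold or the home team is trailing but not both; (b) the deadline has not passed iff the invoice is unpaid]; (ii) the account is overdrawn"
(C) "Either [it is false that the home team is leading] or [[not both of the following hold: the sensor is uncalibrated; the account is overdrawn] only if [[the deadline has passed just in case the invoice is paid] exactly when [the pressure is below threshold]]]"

1

Let Q = "the sensor is calibrated" (T), R = "the pressure is above threshold" (F), V = "the invoice is paid" (T), P = "the deadline has passed" (T), S = "the home team is leading" (T), U = "the account is overdrawn" (F).

(A): In symbols: ((¬Q ↔ (¬R → V)) ∧ ¬P) ∧ ¬S

¬Q = ¬T = F
¬R = ¬F = T
¬R → V = T → T = T
¬Q ↔ (¬R → V) = F ↔ T = F
¬P = ¬T = F
(¬Q ↔ (¬R → V)) ∧ ¬P = F ∧ F = F
¬S = ¬T = F
((¬Q ↔ (¬R → V)) ∧ ¬P) ∧ ¬S = F ∧ F = F
So (A) is false.

(B): In symbols: ¬((¬R ⊕ ¬S) ↔ (¬P ↔ ¬V)) ⊕ U

¬R = ¬F = T
¬S = ¬T = F
¬R ⊕ ¬S = T ⊕ F = T
¬P = ¬T = F
¬V = ¬T = F
¬P ↔ ¬V = F ↔ F = T
(¬R ⊕ ¬S) ↔ (¬P ↔ ¬V) = T ↔ T = T
¬((¬R ⊕ ¬S) ↔ (¬P ↔ ¬V)) = ¬T = F
¬((¬R ⊕ ¬S) ↔ (¬P ↔ ¬V)) ⊕ U = F ⊕ F = F
Hence (B) is false.

(C): This is ¬S ∨ ((¬Q ↑ U) → ((P ↔ V) ↔ ¬R)).

¬S = ¬T = F
¬Q = ¬T = F
¬Q ↑ U = F ↑ F = T
P ↔ V = T ↔ T = T
¬R = ¬F = T
(P ↔ V) ↔ ¬R = T ↔ T = T
(¬Q ↑ U) → ((P ↔ V) ↔ ¬R) = T → T = T
¬S ∨ ((¬Q ↑ U) → ((P ↔ V) ↔ ¬R)) = F ∨ T = T
Thus (C) is true.

1 of the 3 statements is true ((C)).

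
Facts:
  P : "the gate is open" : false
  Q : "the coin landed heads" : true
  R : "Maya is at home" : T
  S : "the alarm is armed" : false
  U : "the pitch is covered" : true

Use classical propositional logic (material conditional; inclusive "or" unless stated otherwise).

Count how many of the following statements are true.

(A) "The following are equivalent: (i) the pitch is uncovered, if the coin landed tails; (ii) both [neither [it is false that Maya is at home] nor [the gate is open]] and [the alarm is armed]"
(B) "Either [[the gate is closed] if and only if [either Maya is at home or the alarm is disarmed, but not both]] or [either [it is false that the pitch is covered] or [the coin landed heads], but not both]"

(A): Parsed as (~Q -> ~U) <-> ((~R nor P) & S)

~Q = ~T = F
~U = ~T = F
~Q -> ~U = F -> F = T
~R = ~T = F
~R nor P = F nor F = T
(~R nor P) & S = T & F = F
(~Q -> ~U) <-> ((~R nor P) & S) = T <-> F = F
So (A) is false.

(B): This is (~P <-> (R xor ~S)) | (~U xor Q).

~P = ~F = T
~S = ~F = T
R xor ~S = T xor T = F
~P <-> (R xor ~S) = T <-> F = F
~U = ~T = F
~U xor Q = F xor T = T
(~P <-> (R xor ~S)) | (~U xor Q) = F | T = T
So (B) is true.

True statements: 1.

1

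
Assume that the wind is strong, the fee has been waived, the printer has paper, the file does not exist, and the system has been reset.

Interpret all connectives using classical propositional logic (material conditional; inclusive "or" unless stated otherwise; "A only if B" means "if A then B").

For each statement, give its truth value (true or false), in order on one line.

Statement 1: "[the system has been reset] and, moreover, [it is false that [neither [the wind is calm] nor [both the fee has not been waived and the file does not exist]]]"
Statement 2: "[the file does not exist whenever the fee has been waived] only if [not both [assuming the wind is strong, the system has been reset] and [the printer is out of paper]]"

Let S = "the system has been reset" (True), N = "the wind is strong" (True), R = "the fee has been waived" (True), H = "the file exists" (False), Q = "the printer has paper" (True).

Statement 1: Parsed as S and not (not N nor (not R and not H))

not N = not True = False
not R = not True = False
not H = not False = True
not R and not H = False and True = False
not N nor (not R and not H) = False nor False = True
not (not N nor (not R and not H)) = not True = False
S and not (not N nor (not R and not H)) = True and False = False
So Statement 1 is false.

Statement 2: This is (R -> not H) -> ((N -> S) nand not Q).

not H = not False = True
R -> not H = True -> True = True
N -> S = True -> True = True
not Q = not True = False
(N -> S) nand not Q = True nand False = True
(R -> not H) -> ((N -> S) nand not Q) = True -> True = True
Thus Statement 2 is true.

Statement 1 false / Statement 2 true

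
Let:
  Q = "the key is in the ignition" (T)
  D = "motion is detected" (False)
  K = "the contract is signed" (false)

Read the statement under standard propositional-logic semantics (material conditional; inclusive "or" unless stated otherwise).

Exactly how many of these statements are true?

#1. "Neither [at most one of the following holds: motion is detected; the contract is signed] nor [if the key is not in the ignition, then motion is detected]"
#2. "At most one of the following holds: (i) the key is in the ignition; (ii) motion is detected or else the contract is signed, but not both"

1

#1: Formalization: (D nand K) nor (not Q -> D)

D nand K = False nand False = True
not Q = not True = False
not Q -> D = False -> False = True
(D nand K) nor (not Q -> D) = True nor True = False
Thus #1 is false.

#2: In symbols: Q nand (D xor K)

D xor K = False xor False = False
Q nand (D xor K) = True nand False = True
So #2 is true.

Count: 1.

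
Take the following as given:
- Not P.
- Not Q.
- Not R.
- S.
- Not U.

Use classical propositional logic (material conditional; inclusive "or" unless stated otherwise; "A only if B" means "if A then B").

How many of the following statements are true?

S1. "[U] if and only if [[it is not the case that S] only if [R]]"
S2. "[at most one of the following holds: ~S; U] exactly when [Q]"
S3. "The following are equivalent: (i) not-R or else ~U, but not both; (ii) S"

0

S1: In symbols: U ↔ (¬S → R)

¬S = ¬T = F
¬S → R = F → F = T
U ↔ (¬S → R) = F ↔ T = F
Hence S1 is false.

S2: Formalization: (¬S ↑ U) ↔ Q

¬S = ¬T = F
¬S ↑ U = F ↑ F = T
(¬S ↑ U) ↔ Q = T ↔ F = F
Thus S2 is false.

S3: In symbols: (¬R ⊕ ¬U) ↔ S

¬R = ¬F = T
¬U = ¬F = T
¬R ⊕ ¬U = T ⊕ T = F
(¬R ⊕ ¬U) ↔ S = F ↔ T = F
Thus S3 is false.

True statements: 0 (none).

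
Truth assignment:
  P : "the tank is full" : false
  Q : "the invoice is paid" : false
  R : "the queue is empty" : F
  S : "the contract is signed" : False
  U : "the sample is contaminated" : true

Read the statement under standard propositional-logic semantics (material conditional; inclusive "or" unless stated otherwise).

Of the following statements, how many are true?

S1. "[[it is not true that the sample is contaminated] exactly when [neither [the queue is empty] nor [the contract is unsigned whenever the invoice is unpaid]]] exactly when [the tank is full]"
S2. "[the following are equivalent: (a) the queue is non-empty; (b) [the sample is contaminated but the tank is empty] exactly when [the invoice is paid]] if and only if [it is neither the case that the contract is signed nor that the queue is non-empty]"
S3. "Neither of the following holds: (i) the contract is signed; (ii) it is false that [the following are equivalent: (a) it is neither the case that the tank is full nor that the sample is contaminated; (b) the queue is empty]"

2

S1: Parsed as (~U <-> (R nor (~Q -> ~S))) <-> P

~U = ~T = F
~Q = ~F = T
~S = ~F = T
~Q -> ~S = T -> T = T
R nor (~Q -> ~S) = F nor T = F
~U <-> (R nor (~Q -> ~S)) = F <-> F = T
(~U <-> (R nor (~Q -> ~S))) <-> P = T <-> F = F
Thus S1 is false.

S2: This is (~R <-> ((U & ~P) <-> Q)) <-> (S nor ~R).

~R = ~F = T
~P = ~F = T
U & ~P = T & T = T
(U & ~P) <-> Q = T <-> F = F
~R <-> ((U & ~P) <-> Q) = T <-> F = F
~R = ~F = T
S nor ~R = F nor T = F
(~R <-> ((U & ~P) <-> Q)) <-> (S nor ~R) = F <-> F = T
So S2 is true.

S3: Parsed as S nor ~((P nor U) <-> R)

P nor U = F nor T = F
(P nor U) <-> R = F <-> F = T
~((P nor U) <-> R) = ~T = F
S nor ~((P nor U) <-> R) = F nor F = T
Thus S3 is true.

True statements: 2.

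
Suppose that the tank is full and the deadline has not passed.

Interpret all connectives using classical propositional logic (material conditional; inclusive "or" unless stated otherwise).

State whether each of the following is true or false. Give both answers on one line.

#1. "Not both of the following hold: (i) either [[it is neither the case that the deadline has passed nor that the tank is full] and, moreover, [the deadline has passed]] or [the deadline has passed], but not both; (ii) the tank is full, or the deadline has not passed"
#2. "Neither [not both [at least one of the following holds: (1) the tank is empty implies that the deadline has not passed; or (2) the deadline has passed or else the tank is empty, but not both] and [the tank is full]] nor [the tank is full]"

Let Q = "the deadline has passed" (F), P = "the tank is full" (T).

#1: In symbols: (((Q nor P) & Q) xor Q) nand (P | ~Q)

Q nor P = F nor T = F
(Q nor P) & Q = F & F = F
((Q nor P) & Q) xor Q = F xor F = F
~Q = ~F = T
P | ~Q = T | T = T
(((Q nor P) & Q) xor Q) nand (P | ~Q) = F nand T = T
Hence #1 is true.

#2: Formalization: (((~P -> ~Q) | (Q xor ~P)) nand P) nor P

~P = ~T = F
~Q = ~F = T
~P -> ~Q = F -> T = T
~P = ~T = F
Q xor ~P = F xor F = F
(~P -> ~Q) | (Q xor ~P) = T | F = T
((~P -> ~Q) | (Q xor ~P)) nand P = T nand T = F
(((~P -> ~Q) | (Q xor ~P)) nand P) nor P = F nor T = F
So #2 is false.

#1 T / #2 F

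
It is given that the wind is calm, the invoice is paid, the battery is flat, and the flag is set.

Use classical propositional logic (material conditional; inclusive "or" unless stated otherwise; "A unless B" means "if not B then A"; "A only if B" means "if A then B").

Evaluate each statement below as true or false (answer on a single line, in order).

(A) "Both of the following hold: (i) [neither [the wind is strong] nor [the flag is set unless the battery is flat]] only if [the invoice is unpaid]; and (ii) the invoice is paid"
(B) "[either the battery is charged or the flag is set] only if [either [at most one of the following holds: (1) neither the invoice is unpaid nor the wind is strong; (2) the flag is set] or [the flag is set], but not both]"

Let Q = "the wind is strong" (False), S = "the flag is set" (True), M = "the battery is charged" (False), P = "the invoice is paid" (True).

(A): Formalization: ((Q nor (S or not M)) -> not P) and P

not M = not False = True
S or not M = True or True = True
Q nor (S or not M) = False nor True = False
not P = not True = False
(Q nor (S or not M)) -> not P = False -> False = True
((Q nor (S or not M)) -> not P) and P = True and True = True
Thus (A) is true.

(B): This is (M or S) -> (((not P nor Q) nand S) xor S).

M or S = False or True = True
not P = not True = False
not P nor Q = False nor False = True
(not P nor Q) nand S = True nand True = False
((not P nor Q) nand S) xor S = False xor True = True
(M or S) -> (((not P nor Q) nand S) xor S) = True -> True = True
Hence (B) is true.

(A) True / (B) True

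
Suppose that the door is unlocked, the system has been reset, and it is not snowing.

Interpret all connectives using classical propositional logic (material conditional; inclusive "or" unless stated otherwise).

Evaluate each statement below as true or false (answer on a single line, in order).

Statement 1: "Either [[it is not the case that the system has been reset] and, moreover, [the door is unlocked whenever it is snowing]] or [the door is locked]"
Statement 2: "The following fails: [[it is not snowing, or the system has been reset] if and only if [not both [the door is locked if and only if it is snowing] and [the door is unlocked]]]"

Let Q = "the system has been reset" (True), R = "it is snowing" (False), P = "the door is locked" (False).

Statement 1: Parsed as (not Q and (R -> not P)) or P

not Q = not True = False
not P = not False = True
R -> not P = False -> True = True
not Q and (R -> not P) = False and True = False
(not Q and (R -> not P)) or P = False or False = False
Hence Statement 1 is false.

Statement 2: Parsed as not ((not R or Q) iff ((P iff R) nand not P))

not R = not False = True
not R or Q = True or True = True
P iff R = False iff False = True
not P = not False = True
(P iff R) nand not P = True nand True = False
(not R or Q) iff ((P iff R) nand not P) = True iff False = False
not ((not R or Q) iff ((P iff R) nand not P)) = not False = True
Hence Statement 2 is true.

Statement 1 False; Statement 2 True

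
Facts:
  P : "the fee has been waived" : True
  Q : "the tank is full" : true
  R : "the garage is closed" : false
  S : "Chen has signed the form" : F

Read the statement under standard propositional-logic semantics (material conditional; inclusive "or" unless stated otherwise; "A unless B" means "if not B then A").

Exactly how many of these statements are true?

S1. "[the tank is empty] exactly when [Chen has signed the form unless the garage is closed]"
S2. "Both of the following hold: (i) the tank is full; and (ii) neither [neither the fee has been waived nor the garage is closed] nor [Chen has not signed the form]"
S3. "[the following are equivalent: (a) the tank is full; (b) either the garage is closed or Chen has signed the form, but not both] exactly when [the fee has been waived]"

1

S1: In symbols: not Q iff (S or R)

not Q = not True = False
S or R = False or False = False
not Q iff (S or R) = False iff False = True
So S1 is true.

S2: Formalization: Q and ((P nor R) nor not S)

P nor R = True nor False = False
not S = not False = True
(P nor R) nor not S = False nor True = False
Q and ((P nor R) nor not S) = True and False = False
Hence S2 is false.

S3: In symbols: (Q iff (R xor S)) iff P

R xor S = False xor False = False
Q iff (R xor S) = True iff False = False
(Q iff (R xor S)) iff P = False iff True = False
So S3 is false.

True statements: 1.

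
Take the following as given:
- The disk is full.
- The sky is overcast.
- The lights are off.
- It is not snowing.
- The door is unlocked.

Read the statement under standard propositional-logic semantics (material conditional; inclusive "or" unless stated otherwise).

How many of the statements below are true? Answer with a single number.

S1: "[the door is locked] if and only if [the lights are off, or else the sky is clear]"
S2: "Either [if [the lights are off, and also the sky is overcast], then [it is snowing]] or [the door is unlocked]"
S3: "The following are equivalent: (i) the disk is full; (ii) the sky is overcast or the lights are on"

2

Let U = "the door is locked" (False), R = "the lights are on" (False), Q = "the sky is overcast" (True), S = "it is snowing" (False), P = "the disk is full" (True).

S1: In symbols: U iff (not R or not Q)

not R = not False = True
not Q = not True = False
not R or not Q = True or False = True
U iff (not R or not Q) = False iff True = False
Hence S1 is false.

S2: This is ((not R and Q) -> S) or not U.

not R = not False = True
not R and Q = True and True = True
(not R and Q) -> S = True -> False = False
not U = not False = True
((not R and Q) -> S) or not U = False or True = True
Thus S2 is true.

S3: Parsed as P iff (Q or R)

Q or R = True or False = True
P iff (Q or R) = True iff True = True
So S3 is true.

True statements: 2 (S2, S3).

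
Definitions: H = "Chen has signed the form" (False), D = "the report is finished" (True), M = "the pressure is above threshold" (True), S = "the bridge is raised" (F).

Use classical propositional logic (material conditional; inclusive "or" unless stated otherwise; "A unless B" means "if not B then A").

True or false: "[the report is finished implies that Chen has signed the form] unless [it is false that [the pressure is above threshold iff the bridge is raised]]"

Values: D=T, H=F, M=T, S=F.
Parsed as (D -> H) | ~(M <-> S)

D -> H = T -> F = F
M <-> S = T <-> F = F
~(M <-> S) = ~F = T
(D -> H) | ~(M <-> S) = F | T = T

true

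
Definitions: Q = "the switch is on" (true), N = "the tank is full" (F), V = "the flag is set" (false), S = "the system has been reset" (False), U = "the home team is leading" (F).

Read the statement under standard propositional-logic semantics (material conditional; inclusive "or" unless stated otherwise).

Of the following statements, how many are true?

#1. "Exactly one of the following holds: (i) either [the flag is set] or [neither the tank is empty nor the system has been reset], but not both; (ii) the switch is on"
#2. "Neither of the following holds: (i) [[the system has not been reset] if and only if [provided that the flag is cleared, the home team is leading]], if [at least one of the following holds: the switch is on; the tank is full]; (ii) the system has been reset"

2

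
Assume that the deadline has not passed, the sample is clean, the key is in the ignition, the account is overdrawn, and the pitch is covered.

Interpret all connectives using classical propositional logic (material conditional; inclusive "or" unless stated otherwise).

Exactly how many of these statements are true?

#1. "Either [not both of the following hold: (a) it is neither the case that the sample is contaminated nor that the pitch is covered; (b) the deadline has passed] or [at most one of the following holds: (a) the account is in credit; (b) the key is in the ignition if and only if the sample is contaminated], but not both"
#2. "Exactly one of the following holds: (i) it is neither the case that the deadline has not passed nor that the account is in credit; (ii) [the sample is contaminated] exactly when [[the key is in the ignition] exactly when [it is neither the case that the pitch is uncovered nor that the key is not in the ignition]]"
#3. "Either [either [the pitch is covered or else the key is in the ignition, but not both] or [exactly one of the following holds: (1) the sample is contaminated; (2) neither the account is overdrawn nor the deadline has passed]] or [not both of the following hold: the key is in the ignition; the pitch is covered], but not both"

Let Q = "the sample is contaminated" (False), U = "the pitch is covered" (True), P = "the deadline has passed" (False), S = "the account is overdrawn" (True), R = "the key is in the ignition" (True).

#1: Formalization: ((Q nor U) nand P) xor (not S nand (R iff Q))

Q nor U = False nor True = False
(Q nor U) nand P = False nand False = True
not S = not True = False
R iff Q = True iff False = False
not S nand (R iff Q) = False nand False = True
((Q nor U) nand P) xor (not S nand (R iff Q)) = True xor True = False
Thus #1 is false.

#2: This is (not P nor not S) xor (Q iff (R iff (not U nor not R))).

not P = not False = True
not S = not True = False
not P nor not S = True nor False = False
not U = not True = False
not R = not True = False
not U nor not R = False nor False = True
R iff (not U nor not R) = True iff True = True
Q iff (R iff (not U nor not R)) = False iff True = False
(not P nor not S) xor (Q iff (R iff (not U nor not R))) = False xor False = False
Hence #2 is false.

#3: In symbols: ((U xor R) or (Q xor (S nor P))) xor (R nand U)

U xor R = True xor True = False
S nor P = True nor False = False
Q xor (S nor P) = False xor False = False
(U xor R) or (Q xor (S nor P)) = False or False = False
R nand U = True nand True = False
((U xor R) or (Q xor (S nor P))) xor (R nand U) = False xor False = False
Thus #3 is false.

True statements: 0 (none).

0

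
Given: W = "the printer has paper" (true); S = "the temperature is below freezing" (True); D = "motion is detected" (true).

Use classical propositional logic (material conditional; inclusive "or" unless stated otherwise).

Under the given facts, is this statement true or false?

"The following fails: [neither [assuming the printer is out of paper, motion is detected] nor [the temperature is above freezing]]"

Values: W=T, D=T, S=T.
This is ¬((¬W → D) ↓ ¬S).

¬W = ¬T = F
¬W → D = F → T = T
¬S = ¬T = F
(¬W → D) ↓ ¬S = T ↓ F = F
¬((¬W → D) ↓ ¬S) = ¬F = T

True.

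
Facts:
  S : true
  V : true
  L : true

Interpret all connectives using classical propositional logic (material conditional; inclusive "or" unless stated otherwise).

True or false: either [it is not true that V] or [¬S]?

In symbols: not V or not S

not V = not True = False
not S = not True = False
not V or not S = False or False = False

False.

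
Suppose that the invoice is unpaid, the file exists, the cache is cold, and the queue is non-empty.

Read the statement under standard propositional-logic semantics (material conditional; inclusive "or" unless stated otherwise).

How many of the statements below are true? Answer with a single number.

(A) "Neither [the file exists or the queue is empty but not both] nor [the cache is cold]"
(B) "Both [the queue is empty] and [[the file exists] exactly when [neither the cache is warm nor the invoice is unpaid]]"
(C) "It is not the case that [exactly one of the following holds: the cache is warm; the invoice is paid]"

Let K = "the file exists" (True), U = "the queue is empty" (False), V = "the cache is warm" (False), R = "the invoice is paid" (False).

(A): This is (K xor U) nor not V.

K xor U = True xor False = True
not V = not False = True
(K xor U) nor not V = True nor True = False
Hence (A) is false.

(B): This is U and (K iff (V nor not R)).

not R = not False = True
V nor not R = False nor True = False
K iff (V nor not R) = True iff False = False
U and (K iff (V nor not R)) = False and False = False
Thus (B) is false.

(C): This is not (V xor R).

V xor R = False xor False = False
not (V xor R) = not False = True
So (C) is true.

1 of the 3 statements is true.

1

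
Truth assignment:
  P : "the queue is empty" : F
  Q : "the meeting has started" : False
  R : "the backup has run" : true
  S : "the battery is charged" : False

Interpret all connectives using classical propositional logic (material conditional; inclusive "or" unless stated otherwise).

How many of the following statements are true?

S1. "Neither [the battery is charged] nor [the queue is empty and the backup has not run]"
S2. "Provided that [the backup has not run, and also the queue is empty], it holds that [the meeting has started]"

2

S1: In symbols: S ↓ (P ∧ ¬R)

¬R = ¬T = F
P ∧ ¬R = F ∧ F = F
S ↓ (P ∧ ¬R) = F ↓ F = T
Thus S1 is true.

S2: Formalization: (¬R ∧ P) → Q

¬R = ¬T = F
¬R ∧ P = F ∧ F = F
(¬R ∧ P) → Q = F → F = T
Thus S2 is true.

2 of the 2 statements are true (S1, S2).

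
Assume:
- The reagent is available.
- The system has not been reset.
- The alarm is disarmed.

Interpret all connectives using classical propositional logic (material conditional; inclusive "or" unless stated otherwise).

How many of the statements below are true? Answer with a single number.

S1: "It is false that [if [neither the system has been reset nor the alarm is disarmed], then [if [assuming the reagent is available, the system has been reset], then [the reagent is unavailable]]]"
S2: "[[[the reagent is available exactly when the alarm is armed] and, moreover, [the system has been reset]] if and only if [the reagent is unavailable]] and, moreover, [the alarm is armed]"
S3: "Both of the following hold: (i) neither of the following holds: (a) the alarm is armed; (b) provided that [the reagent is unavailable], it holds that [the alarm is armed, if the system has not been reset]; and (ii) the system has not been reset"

Let P = "the system has been reset" (False), H = "the alarm is armed" (False), M = "the reagent is available" (True).

S1: In symbols: not ((P nor not H) -> ((M -> P) -> not M))

not H = not False = True
P nor not H = False nor True = False
M -> P = True -> False = False
not M = not True = False
(M -> P) -> not M = False -> False = True
(P nor not H) -> ((M -> P) -> not M) = False -> True = True
not ((P nor not H) -> ((M -> P) -> not M)) = not True = False
So S1 is false.

S2: In symbols: (((M iff H) and P) iff not M) and H

M iff H = True iff False = False
(M iff H) and P = False and False = False
not M = not True = False
((M iff H) and P) iff not M = False iff False = True
(((M iff H) and P) iff not M) and H = True and False = False
Thus S2 is false.

S3: Formalization: (H nor (not M -> (not P -> H))) and not P

not M = not True = False
not P = not False = True
not P -> H = True -> False = False
not M -> (not P -> H) = False -> False = True
H nor (not M -> (not P -> H)) = False nor True = False
not P = not False = True
(H nor (not M -> (not P -> H))) and not P = False and True = False
Hence S3 is false.

Count: 0.

0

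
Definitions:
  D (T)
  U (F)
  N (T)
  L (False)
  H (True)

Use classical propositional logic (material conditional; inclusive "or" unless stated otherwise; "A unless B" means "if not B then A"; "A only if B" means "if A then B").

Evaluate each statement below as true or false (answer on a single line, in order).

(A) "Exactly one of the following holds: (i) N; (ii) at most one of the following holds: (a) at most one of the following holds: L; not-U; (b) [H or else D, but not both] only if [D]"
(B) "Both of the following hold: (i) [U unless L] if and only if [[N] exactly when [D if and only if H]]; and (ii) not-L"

(A): In symbols: N ⊕ ((L ↑ ¬U) ↑ ((H ⊕ D) → D))

¬U = ¬F = T
L ↑ ¬U = F ↑ T = T
H ⊕ D = T ⊕ T = F
(H ⊕ D) → D = F → T = T
(L ↑ ¬U) ↑ ((H ⊕ D) → D) = T ↑ T = F
N ⊕ ((L ↑ ¬U) ↑ ((H ⊕ D) → D)) = T ⊕ F = T
Thus (A) is true.

(B): Formalization: ((U ∨ L) ↔ (N ↔ (D ↔ H))) ∧ ¬L

U ∨ L = F ∨ F = F
D ↔ H = T ↔ T = T
N ↔ (D ↔ H) = T ↔ T = T
(U ∨ L) ↔ (N ↔ (D ↔ H)) = F ↔ T = F
¬L = ¬F = T
((U ∨ L) ↔ (N ↔ (D ↔ H))) ∧ ¬L = F ∧ T = F
Hence (B) is false.

(A) true; (B) false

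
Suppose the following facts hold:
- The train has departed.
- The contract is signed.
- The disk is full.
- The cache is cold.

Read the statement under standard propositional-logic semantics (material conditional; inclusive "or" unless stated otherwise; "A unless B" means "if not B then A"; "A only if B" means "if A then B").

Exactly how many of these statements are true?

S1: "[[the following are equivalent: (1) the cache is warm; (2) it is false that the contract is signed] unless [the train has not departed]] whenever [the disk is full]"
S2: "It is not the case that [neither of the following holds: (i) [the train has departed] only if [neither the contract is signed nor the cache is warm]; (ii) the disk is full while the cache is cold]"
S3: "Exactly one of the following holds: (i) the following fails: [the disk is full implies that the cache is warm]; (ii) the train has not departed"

3

Let S = "the disk is full" (True), N = "the cache is warm" (False), U = "the contract is signed" (True), K = "the train has departed" (True).

S1: Formalization: S -> ((N iff not U) or not K)

not U = not True = False
N iff not U = False iff False = True
not K = not True = False
(N iff not U) or not K = True or False = True
S -> ((N iff not U) or not K) = True -> True = True
So S1 is true.

S2: This is not ((K -> (U nor N)) nor (S and not N)).

U nor N = True nor False = False
K -> (U nor N) = True -> False = False
not N = not False = True
S and not N = True and True = True
(K -> (U nor N)) nor (S and not N) = False nor True = False
not ((K -> (U nor N)) nor (S and not N)) = not False = True
Thus S2 is true.

S3: Parsed as not (S -> N) xor not K

S -> N = True -> False = False
not (S -> N) = not False = True
not K = not True = False
not (S -> N) xor not K = True xor False = True
Thus S3 is true.

3 of the 3 statements are true.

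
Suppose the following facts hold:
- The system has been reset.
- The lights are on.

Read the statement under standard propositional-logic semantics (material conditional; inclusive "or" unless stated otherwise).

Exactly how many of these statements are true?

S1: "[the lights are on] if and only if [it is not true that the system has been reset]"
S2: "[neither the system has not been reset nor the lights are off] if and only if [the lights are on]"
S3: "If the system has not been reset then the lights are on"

2

Let W = "the lights are on" (T), N = "the system has been reset" (T).

S1: Formalization: W ↔ ¬N

¬N = ¬T = F
W ↔ ¬N = T ↔ F = F
So S1 is false.

S2: This is (¬N ↓ ¬W) ↔ W.

¬N = ¬T = F
¬W = ¬T = F
¬N ↓ ¬W = F ↓ F = T
(¬N ↓ ¬W) ↔ W = T ↔ T = T
Thus S2 is true.

S3: Parsed as ¬N → W

¬N = ¬T = F
¬N → W = F → T = T
Hence S3 is true.

Count: 2.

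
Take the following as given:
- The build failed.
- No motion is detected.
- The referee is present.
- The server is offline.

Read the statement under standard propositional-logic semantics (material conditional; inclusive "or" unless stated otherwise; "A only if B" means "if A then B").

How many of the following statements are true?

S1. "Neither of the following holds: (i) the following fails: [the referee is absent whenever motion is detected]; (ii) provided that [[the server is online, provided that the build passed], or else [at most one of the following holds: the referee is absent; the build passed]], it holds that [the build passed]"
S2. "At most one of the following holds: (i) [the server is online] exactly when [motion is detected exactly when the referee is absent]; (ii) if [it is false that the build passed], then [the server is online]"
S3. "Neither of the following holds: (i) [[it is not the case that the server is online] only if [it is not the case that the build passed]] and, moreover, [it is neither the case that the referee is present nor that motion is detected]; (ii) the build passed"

Let Q = "motion is detected" (False), R = "the referee is present" (True), P = "the build passed" (False), S = "the server is online" (False).

S1: In symbols: not (Q -> not R) nor (((P -> S) or (not R nand P)) -> P)

not R = not True = False
Q -> not R = False -> False = True
not (Q -> not R) = not True = False
P -> S = False -> False = True
not R = not True = False
not R nand P = False nand False = True
(P -> S) or (not R nand P) = True or True = True
((P -> S) or (not R nand P)) -> P = True -> False = False
not (Q -> not R) nor (((P -> S) or (not R nand P)) -> P) = False nor False = True
Thus S1 is true.

S2: This is (S iff (Q iff not R)) nand (not P -> S).

not R = not True = False
Q iff not R = False iff False = True
S iff (Q iff not R) = False iff True = False
not P = not False = True
not P -> S = True -> False = False
(S iff (Q iff not R)) nand (not P -> S) = False nand False = True
Hence S2 is true.

S3: In symbols: ((not S -> not P) and (R nor Q)) nor P

not S = not False = True
not P = not False = True
not S -> not P = True -> True = True
R nor Q = True nor False = False
(not S -> not P) and (R nor Q) = True and False = False
((not S -> not P) and (R nor Q)) nor P = False nor False = True
So S3 is true.

Count: 3.

3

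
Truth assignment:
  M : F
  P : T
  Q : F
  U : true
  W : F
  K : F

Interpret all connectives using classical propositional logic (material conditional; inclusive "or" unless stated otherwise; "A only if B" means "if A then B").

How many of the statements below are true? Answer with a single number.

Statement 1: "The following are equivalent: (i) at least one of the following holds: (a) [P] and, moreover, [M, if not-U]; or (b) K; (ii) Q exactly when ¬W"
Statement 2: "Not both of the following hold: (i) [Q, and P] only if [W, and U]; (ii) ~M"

Statement 1: Formalization: ((P ∧ (¬U → M)) ∨ K) ↔ (Q ↔ ¬W)

¬U = ¬T = F
¬U → M = F → F = T
P ∧ (¬U → M) = T ∧ T = T
(P ∧ (¬U → M)) ∨ K = T ∨ F = T
¬W = ¬F = T
Q ↔ ¬W = F ↔ T = F
((P ∧ (¬U → M)) ∨ K) ↔ (Q ↔ ¬W) = T ↔ F = F
Hence Statement 1 is false.

Statement 2: In symbols: ((Q ∧ P) → (W ∧ U)) ↑ ¬M

Q ∧ P = F ∧ T = F
W ∧ U = F ∧ T = F
(Q ∧ P) → (W ∧ U) = F → F = T
¬M = ¬F = T
((Q ∧ P) → (W ∧ U)) ↑ ¬M = T ↑ T = F
Thus Statement 2 is false.

Count: 0.

0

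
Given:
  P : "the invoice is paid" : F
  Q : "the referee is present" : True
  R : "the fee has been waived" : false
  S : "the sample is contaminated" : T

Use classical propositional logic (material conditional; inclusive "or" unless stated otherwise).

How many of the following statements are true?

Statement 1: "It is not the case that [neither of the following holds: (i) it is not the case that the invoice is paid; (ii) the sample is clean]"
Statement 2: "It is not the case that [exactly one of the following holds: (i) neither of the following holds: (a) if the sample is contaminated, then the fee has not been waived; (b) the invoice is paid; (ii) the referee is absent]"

Statement 1: Formalization: not (not P nor not S)

not P = not False = True
not S = not True = False
not P nor not S = True nor False = False
not (not P nor not S) = not False = True
Thus Statement 1 is true.

Statement 2: Parsed as not (((S -> not R) nor P) xor not Q)

not R = not False = True
S -> not R = True -> True = True
(S -> not R) nor P = True nor False = False
not Q = not True = False
((S -> not R) nor P) xor not Q = False xor False = False
not (((S -> not R) nor P) xor not Q) = not False = True
Hence Statement 2 is true.

True statements: 2 (Statement 1, Statement 2).

2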